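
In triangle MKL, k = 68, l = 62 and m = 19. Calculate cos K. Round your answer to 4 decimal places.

cos K ≈ -0.1778

By the law of cosines, cos K = (l² + m² − k²) / (2·l·m) ≈ -0.17784, so ∠K ≈ 100.24°.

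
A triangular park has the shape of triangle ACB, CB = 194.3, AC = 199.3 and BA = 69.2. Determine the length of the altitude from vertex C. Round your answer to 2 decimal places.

Semiperimeter s = (194.3 + 69.2 + 199.3)/2 = 231.4.
Heron's formula: area = √(231.4·37.1·162.2·32.1) ≈ 6685.7.
The altitude from C has length 2·area/BA ≈ 193.23.

h_C ≈ 193.23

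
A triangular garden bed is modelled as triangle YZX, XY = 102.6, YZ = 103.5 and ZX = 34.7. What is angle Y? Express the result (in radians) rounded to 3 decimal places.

∠Y ≈ 0.338 rad

By the law of cosines, cos Y = (XY² + YZ² − ZX²) / (2·XY·YZ) ≈ 0.94334, so ∠Y ≈ 0.338 rad.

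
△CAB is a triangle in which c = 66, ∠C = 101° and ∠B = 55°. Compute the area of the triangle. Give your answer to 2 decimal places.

area ≈ 739.25

The third angle is ∠A = 180° − ∠B − ∠C = 24.00°.
Law of sines: a = c·sin A/sin C ≈ 27.347.
Law of sines: b = c·sin B/sin C ≈ 55.076.
Area = ½·c·a·sin B ≈ 739.25.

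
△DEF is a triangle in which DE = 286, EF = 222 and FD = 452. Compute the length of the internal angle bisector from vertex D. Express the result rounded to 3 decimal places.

By the law of cosines, cos D = (FD² + DE² − EF²) / (2·FD·DE) ≈ 0.91596, so ∠D ≈ 23.66°.
The bisector from D has length 2·FD·DE·cos(∠D/2)/(FD+DE) ≈ 342.89.

342.891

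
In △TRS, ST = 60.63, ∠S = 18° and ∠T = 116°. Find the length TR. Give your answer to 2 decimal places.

26.05

The third angle is ∠R = 180° − ∠S − ∠T = 46.00°.
Law of sines: TR = ST·sin S/sin R ≈ 26.046.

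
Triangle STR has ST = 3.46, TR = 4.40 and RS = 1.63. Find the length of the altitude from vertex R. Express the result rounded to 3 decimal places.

h_R ≈ 1.480

Semiperimeter s = (4.4 + 1.63 + 3.46)/2 = 4.745.
Heron's formula: area = √(4.745·0.345·3.115·1.285) ≈ 2.5598.
The altitude from R has length 2·area/ST ≈ 1.4797.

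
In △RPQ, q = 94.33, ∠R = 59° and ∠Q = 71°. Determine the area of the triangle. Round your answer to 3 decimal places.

area ≈ 3089.720

The third angle is ∠P = 180° − ∠Q − ∠R = 50.00°.
Law of sines: r = q·sin R/sin Q ≈ 85.516.
Law of sines: p = q·sin P/sin Q ≈ 76.425.
Area = ½·q·r·sin P ≈ 3089.7.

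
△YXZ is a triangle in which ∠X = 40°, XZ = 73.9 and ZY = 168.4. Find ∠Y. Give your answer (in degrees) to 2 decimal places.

16.38

Law of sines: sin Y = XZ·sin X/ZY ≈ 0.28208.
Since ZY ≥ XZ, only the acute value applies: ∠Y ≈ 16.38°.
Then ∠Z = 180° − ∠X − ∠Y ≈ 123.62°.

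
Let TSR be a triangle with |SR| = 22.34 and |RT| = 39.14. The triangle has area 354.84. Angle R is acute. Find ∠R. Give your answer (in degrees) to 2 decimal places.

From area = ½·|SR|·|RT|·sin R, we get sin R = 2·area/(|SR|·|RT|) ≈ 0.81163.
Taking the acute solution, ∠R ≈ 54.26°.

54.26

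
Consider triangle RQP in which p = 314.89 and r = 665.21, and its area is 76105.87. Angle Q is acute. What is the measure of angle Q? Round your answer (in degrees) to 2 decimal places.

From area = ½·p·r·sin Q, we get sin Q = 2·area/(p·r) ≈ 0.72666.
Taking the acute solution, ∠Q ≈ 46.61°.

46.61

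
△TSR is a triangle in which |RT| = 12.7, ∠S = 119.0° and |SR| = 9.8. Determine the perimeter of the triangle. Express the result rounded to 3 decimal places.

27.120

Law of sines: sin T = |SR|·sin S/|RT| ≈ 0.67490.
Since |RT| ≥ |SR|, only the acute value applies: ∠T ≈ 42.45°.
Then ∠R = 180° − ∠S − ∠T ≈ 18.55°.
Law of sines gives |TS| = |RT|·sin R/sin S ≈ 4.6203.
Semiperimeter s = (9.8+12.7+4.6203)/2 = 13.56.
Perimeter = 9.8 + 12.7 + 4.6203 = 27.12.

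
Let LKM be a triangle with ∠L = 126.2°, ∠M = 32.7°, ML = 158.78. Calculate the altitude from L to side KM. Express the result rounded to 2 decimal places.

The third angle is ∠K = 180° − ∠M − ∠L = 21.10°.
Law of sines: KM = ML·sin L/sin K ≈ 355.92.
Law of sines: LK = ML·sin M/sin K ≈ 238.28.
Area = ½·ML·KM·sin M ≈ 15265.
The altitude from L has length 2·area/KM ≈ 85.779.

h_L ≈ 85.78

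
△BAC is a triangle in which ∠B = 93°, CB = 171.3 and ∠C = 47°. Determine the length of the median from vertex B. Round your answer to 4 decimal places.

The third angle is ∠A = 180° − ∠C − ∠B = 40.00°.
Law of sines: AC = CB·sin B/sin A ≈ 266.13.
Law of sines: BA = CB·sin C/sin A ≈ 194.9.
Median from B: ½√(2·CB² + 2·BA² − AC²) ≈ 126.33.

m_B ≈ 126.3289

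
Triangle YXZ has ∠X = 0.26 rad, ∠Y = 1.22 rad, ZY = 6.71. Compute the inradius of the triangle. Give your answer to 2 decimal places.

r ≈ 2.86

The third angle is ∠Z = π − ∠Y − ∠X = 1.662 rad.
Law of sines: XZ = ZY·sin Y/sin X ≈ 24.511.
Law of sines: YX = ZY·sin Z/sin X ≈ 25.993.
Area = ½·ZY·XZ·sin Z ≈ 81.896.
Semiperimeter s = (24.511+6.71+25.993)/2 = 28.607.
Inradius = area/s = 81.896/28.607 ≈ 2.8628.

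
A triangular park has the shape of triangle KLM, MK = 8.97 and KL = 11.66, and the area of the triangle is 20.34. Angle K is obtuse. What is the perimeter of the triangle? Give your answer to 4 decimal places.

From area = ½·MK·KL·sin K, we get sin K = 2·area/(MK·KL) ≈ 0.38895.
Taking the obtuse solution, ∠K ≈ 157.11°.
Law of cosines then gives LM ≈ 20.227.
Perimeter = 20.227 + 8.97 + 11.66 = 40.857.

40.8569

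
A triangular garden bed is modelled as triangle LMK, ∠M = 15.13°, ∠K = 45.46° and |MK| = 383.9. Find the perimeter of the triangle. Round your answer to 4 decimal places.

The third angle is ∠L = 180° − ∠M − ∠K = 119.41°.
Law of sines: |KL| = |MK|·sin M/sin L ≈ 115.03.
Law of sines: |LM| = |MK|·sin K/sin L ≈ 314.11.
Semiperimeter s = (383.9+115.03+314.11)/2 = 406.52.
Perimeter = 383.9 + 115.03 + 314.11 = 813.03.

perimeter ≈ 813.0340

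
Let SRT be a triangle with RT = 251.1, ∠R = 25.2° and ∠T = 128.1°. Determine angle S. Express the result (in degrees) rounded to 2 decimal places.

∠S ≈ 26.70°

The third angle is ∠S = 180° − ∠R − ∠T = 26.70°.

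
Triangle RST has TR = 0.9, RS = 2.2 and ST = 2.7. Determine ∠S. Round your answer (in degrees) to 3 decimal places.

By the law of cosines, cos S = (RS² + ST² − TR²) / (2·RS·ST) ≈ 0.95286, so ∠S ≈ 17.66°.

∠S ≈ 17.662°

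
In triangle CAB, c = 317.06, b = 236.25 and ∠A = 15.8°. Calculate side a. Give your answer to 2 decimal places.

110.41

By the law of cosines, a² = b² + c² − 2·b·c·cos A = 12190, so a ≈ 110.41.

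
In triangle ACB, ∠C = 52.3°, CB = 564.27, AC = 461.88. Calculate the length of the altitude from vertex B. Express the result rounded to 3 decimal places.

446.464

By the law of cosines, BA² = AC² + CB² − 2·AC·CB·cos C = 2.1298e+05, so BA ≈ 461.49.
Area = ½·AC·CB·sin C ≈ 1.0311e+05.
The altitude from B has length 2·area/AC ≈ 446.46.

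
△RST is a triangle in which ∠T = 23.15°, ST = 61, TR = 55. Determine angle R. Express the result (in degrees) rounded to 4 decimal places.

By the law of cosines, RS² = ST² + TR² − 2·ST·TR·cos T = 576.3, so RS ≈ 24.006.
Law of cosines again: cos R = (TR² + RS² − ST²)/(2·TR·RS) ≈ -0.04533, so ∠R ≈ 92.60°.

92.5981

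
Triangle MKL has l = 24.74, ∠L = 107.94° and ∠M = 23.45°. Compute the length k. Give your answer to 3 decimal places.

19.509

The third angle is ∠K = 180° − ∠L − ∠M = 48.61°.
Law of sines: k = l·sin K/sin L ≈ 19.509.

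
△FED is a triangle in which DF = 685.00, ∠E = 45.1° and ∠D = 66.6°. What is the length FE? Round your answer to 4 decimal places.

887.5146

The third angle is ∠F = 180° − ∠E − ∠D = 68.30°.
Law of sines: FE = DF·sin D/sin E ≈ 887.51.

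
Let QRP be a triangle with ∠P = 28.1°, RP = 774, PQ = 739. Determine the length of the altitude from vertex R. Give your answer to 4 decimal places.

By the law of cosines, QR² = RP² + PQ² − 2·RP·PQ·cos P = 1.3607e+05, so QR ≈ 368.87.
Area = ½·RP·PQ·sin P ≈ 1.3471e+05.
The altitude from R has length 2·area/PQ ≈ 364.56.

h_R ≈ 364.5632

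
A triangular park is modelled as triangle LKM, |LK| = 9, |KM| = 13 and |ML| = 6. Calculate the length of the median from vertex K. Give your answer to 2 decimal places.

Median from K: ½√(2·|LK|² + 2·|KM|² − |ML|²) ≈ 10.77.

m_K ≈ 10.77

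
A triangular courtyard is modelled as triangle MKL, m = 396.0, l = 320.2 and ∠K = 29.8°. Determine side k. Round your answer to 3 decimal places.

198.192

By the law of cosines, k² = l² + m² − 2·l·m·cos K = 39280, so k ≈ 198.19.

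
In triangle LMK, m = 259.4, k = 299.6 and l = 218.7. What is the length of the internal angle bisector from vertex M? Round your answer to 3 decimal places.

221.608

By the law of cosines, cos M = (k² + l² − m²) / (2·k·l) ≈ 0.53647, so ∠M ≈ 1.005 rad.
The bisector from M has length 2·k·l·cos(∠M/2)/(k+l) ≈ 221.61.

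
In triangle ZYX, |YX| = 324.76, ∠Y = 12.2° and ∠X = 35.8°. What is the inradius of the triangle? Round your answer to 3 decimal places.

r ≈ 26.078

The third angle is ∠Z = 180° − ∠Y − ∠X = 132.00°.
Law of sines: |XZ| = |YX|·sin Y/sin Z ≈ 92.351.
Law of sines: |ZY| = |YX|·sin X/sin Z ≈ 255.63.
Area = ½·|YX|·|XZ|·sin X ≈ 8772.
Semiperimeter s = (324.76+92.351+255.63)/2 = 336.37.
Inradius = area/s = 8772/336.37 ≈ 26.078.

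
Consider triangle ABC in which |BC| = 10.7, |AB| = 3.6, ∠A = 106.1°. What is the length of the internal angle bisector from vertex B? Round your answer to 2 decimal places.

Law of sines: sin C = |AB|·sin A/|BC| ≈ 0.32325.
Since |BC| ≥ |AB|, only the acute value applies: ∠C ≈ 18.86°.
Then ∠B = 180° − ∠A − ∠C ≈ 55.04°.
Law of sines gives |CA| = |BC|·sin B/sin A ≈ 9.1272.
The bisector from B has length 2·|AB|·|BC|·cos(∠B/2)/(|AB|+|BC|) ≈ 4.7778.

4.78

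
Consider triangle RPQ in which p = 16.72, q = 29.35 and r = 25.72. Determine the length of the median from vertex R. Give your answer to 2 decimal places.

Median from R: ½√(2·p² + 2·q² − r²) ≈ 20.127.

m_R ≈ 20.13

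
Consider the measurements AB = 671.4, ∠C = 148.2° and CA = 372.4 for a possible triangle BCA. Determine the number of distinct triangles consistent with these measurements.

1

CA·sin C = 372.4·sin(148.2°) ≈ 196.2.
Since ∠C is not acute, a triangle exists only if AB > CA; here AB > CA, so there is exactly one triangle.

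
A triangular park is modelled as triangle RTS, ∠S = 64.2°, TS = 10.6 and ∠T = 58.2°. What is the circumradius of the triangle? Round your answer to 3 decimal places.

The third angle is ∠R = 180° − ∠T − ∠S = 57.60°.
Law of sines: SR = TS·sin T/sin R ≈ 10.67.
Law of sines: RT = TS·sin S/sin R ≈ 11.303.
Circumradius = TS/(2 sin R) ≈ 6.2772.

6.277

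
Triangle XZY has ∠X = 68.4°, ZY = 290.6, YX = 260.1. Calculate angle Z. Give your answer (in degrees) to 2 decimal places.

∠Z ≈ 56.32°

Law of sines: sin Z = YX·sin X/ZY ≈ 0.83219.
Since ZY ≥ YX, only the acute value applies: ∠Z ≈ 56.32°.
Then ∠Y = 180° − ∠X − ∠Z ≈ 55.28°.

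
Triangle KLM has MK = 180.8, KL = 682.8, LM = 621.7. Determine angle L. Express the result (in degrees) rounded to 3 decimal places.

15.007

By the law of cosines, cos L = (KL² + LM² − MK²) / (2·KL·LM) ≈ 0.96589, so ∠L ≈ 15.01°.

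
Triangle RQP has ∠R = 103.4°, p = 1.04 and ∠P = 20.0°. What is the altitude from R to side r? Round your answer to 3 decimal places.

The third angle is ∠Q = 180° − ∠P − ∠R = 56.60°.
Law of sines: r = p·sin R/sin P ≈ 2.958.
Law of sines: q = p·sin Q/sin P ≈ 2.5386.
Area = ½·p·r·sin Q ≈ 1.2841.
The altitude from R has length 2·area/r ≈ 0.86824.

h_R ≈ 0.868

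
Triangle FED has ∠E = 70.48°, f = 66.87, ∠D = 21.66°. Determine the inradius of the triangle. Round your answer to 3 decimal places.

r ≈ 10.067

The third angle is ∠F = 180° − ∠E − ∠D = 87.86°.
Law of sines: e = f·sin E/sin F ≈ 63.071.
Law of sines: d = f·sin D/sin F ≈ 24.699.
Area = ½·f·e·sin D ≈ 778.34.
Semiperimeter s = (66.87+63.071+24.699)/2 = 77.32.
Inradius = area/s = 778.34/77.32 ≈ 10.067.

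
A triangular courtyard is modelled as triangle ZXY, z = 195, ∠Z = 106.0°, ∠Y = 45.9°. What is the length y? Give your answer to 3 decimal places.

The third angle is ∠X = 180° − ∠Y − ∠Z = 28.10°.
Law of sines: y = z·sin Y/sin Z ≈ 145.68.

145.678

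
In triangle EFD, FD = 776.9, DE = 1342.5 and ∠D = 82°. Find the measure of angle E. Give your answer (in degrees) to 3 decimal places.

By the law of cosines, EF² = FD² + DE² − 2·FD·DE·cos D = 2.1156e+06, so EF ≈ 1454.5.
Law of cosines again: cos E = (DE² + EF² − FD²)/(2·DE·EF) ≈ 0.84866, so ∠E ≈ 31.93°.

31.934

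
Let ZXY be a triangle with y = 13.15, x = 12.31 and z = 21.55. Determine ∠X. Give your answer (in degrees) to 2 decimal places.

31.00

By the law of cosines, cos X = (y² + z² − x²) / (2·y·z) ≈ 0.85713, so ∠X ≈ 31.00°.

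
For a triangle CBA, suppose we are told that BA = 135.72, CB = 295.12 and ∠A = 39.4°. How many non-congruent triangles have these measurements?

BA·sin A = 135.72·sin(39.4°) ≈ 86.15.
Since CB ≥ BA, exactly one triangle exists.

1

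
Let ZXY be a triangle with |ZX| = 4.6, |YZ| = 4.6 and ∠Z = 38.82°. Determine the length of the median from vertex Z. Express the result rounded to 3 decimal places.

By the law of cosines, |XY|² = |YZ|² + |ZX|² − 2·|YZ|·|ZX|·cos Z = 9.3477, so |XY| ≈ 3.0574.
Median from Z: ½√(2·|YZ|² + 2·|ZX|² − |XY|²) ≈ 4.3386.

m_Z ≈ 4.339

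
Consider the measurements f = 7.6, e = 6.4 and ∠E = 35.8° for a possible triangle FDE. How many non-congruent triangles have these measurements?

f·sin E = 7.6·sin(35.8°) ≈ 4.446.
Since f sin E < e < f (4.446 < 6.4 < 7.6), two triangles exist.

2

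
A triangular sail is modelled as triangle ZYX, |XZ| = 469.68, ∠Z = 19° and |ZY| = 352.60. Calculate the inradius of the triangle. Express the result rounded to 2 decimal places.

By the law of cosines, |YX|² = |XZ|² + |ZY|² − 2·|XZ|·|ZY|·cos Z = 31753, so |YX| ≈ 178.19.
Area = ½·|XZ|·|ZY|·sin Z ≈ 26959.
Semiperimeter s = (178.19+469.68+352.6)/2 = 500.24.
Inradius = area/s = 26959/500.24 ≈ 53.892.

r ≈ 53.89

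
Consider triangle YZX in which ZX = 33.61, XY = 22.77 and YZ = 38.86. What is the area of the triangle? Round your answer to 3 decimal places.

Semiperimeter s = (33.61 + 22.77 + 38.86)/2 = 47.62.
Heron's formula: area = √(47.62·14.01·24.85·8.76) ≈ 381.09.

381.091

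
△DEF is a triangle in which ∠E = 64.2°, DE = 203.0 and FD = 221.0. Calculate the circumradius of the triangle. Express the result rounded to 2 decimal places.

R ≈ 122.73

Law of sines: sin F = DE·sin E/FD ≈ 0.82699.
Since FD ≥ DE, only the acute value applies: ∠F ≈ 55.79°.
Then ∠D = 180° − ∠E − ∠F ≈ 60.01°.
Law of sines gives EF = FD·sin D/sin E ≈ 212.6.
Circumradius = FD/(2 sin E) ≈ 122.73.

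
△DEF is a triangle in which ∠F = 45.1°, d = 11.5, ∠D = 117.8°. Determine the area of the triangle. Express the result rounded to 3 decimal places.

area ≈ 15.570

The third angle is ∠E = 180° − ∠F − ∠D = 17.10°.
Law of sines: e = d·sin E/sin D ≈ 3.8227.
Law of sines: f = d·sin F/sin D ≈ 9.2088.
Area = ½·d·e·sin F ≈ 15.57.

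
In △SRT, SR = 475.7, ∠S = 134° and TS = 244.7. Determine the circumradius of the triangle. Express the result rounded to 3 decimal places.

465.181

By the law of cosines, RT² = TS² + SR² − 2·TS·SR·cos S = 4.4789e+05, so RT ≈ 669.25.
Area = ½·TS·SR·sin S ≈ 41867.
Circumradius = RT/(2 sin S) ≈ 465.18.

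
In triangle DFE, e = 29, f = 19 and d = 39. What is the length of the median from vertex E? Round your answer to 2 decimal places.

27.03

Median from E: ½√(2·d² + 2·f² − e²) ≈ 27.032.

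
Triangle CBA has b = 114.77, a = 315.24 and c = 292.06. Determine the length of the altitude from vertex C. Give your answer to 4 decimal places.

Semiperimeter s = (292.06 + 114.77 + 315.24)/2 = 361.03.
Heron's formula: area = √(361.03·68.975·246.26·45.795) ≈ 16758.
The altitude from C has length 2·area/c ≈ 114.76.

h_C ≈ 114.7595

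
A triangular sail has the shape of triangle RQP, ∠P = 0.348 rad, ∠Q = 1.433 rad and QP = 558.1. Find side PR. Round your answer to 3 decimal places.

565.252

The third angle is ∠R = π − ∠Q − ∠P = 1.361 rad.
Law of sines: PR = QP·sin Q/sin R ≈ 565.25.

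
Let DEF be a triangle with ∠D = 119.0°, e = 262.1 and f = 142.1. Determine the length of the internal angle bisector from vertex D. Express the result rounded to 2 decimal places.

93.53

By the law of cosines, d² = e² + f² − 2·e·f·cos D = 1.25e+05, so d ≈ 353.56.
The bisector from D has length 2·e·f·cos(∠D/2)/(e+f) ≈ 93.533.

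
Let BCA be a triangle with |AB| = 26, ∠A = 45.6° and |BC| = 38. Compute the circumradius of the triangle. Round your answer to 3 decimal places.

R ≈ 26.593

Law of sines: sin C = |AB|·sin A/|BC| ≈ 0.48885.
Since |BC| ≥ |AB|, only the acute value applies: ∠C ≈ 29.27°.
Then ∠B = 180° − ∠A − ∠C ≈ 105.13°.
Law of sines gives |CA| = |BC|·sin B/sin A ≈ 51.341.
Circumradius = |BC|/(2 sin A) ≈ 26.593.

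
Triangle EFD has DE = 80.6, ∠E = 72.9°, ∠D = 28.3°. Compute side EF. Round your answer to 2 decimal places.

The third angle is ∠F = 180° − ∠D − ∠E = 78.80°.
Law of sines: EF = DE·sin D/sin F ≈ 38.953.

38.95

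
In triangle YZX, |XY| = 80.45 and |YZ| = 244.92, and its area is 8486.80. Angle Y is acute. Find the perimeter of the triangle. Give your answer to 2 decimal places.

From area = ½·|XY|·|YZ|·sin Y, we get sin Y = 2·area/(|XY|·|YZ|) ≈ 0.86144.
Taking the acute solution, ∠Y ≈ 59.48°.
Law of cosines then gives |ZX| ≈ 215.51.
Perimeter = 215.51 + 80.45 + 244.92 = 540.88.

540.88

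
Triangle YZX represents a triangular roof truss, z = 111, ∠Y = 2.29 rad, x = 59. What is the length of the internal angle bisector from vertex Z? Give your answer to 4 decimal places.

By the law of cosines, y² = z² + x² − 2·z·x·cos Y = 24431, so y ≈ 156.3.
Law of cosines again: cos Z = (x² + y² − z²)/(2·x·y) ≈ 0.84531, so ∠Z ≈ 0.564 rad.
The bisector from Z has length 2·x·y·cos(∠Z/2)/(x+y) ≈ 82.285.

82.2848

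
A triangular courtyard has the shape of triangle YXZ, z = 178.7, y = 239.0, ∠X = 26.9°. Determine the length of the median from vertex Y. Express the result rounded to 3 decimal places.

90.144

By the law of cosines, x² = z² + y² − 2·z·y·cos X = 12879, so x ≈ 113.48.
Median from Y: ½√(2·x² + 2·z² − y²) ≈ 90.144.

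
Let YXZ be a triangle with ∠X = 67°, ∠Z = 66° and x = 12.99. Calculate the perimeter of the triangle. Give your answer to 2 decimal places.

perimeter ≈ 36.20

The third angle is ∠Y = 180° − ∠X − ∠Z = 47.00°.
Law of sines: y = x·sin Y/sin X ≈ 10.321.
Law of sines: z = x·sin Z/sin X ≈ 12.892.
Semiperimeter s = (10.321+12.99+12.892)/2 = 18.101.
Perimeter = 10.321 + 12.99 + 12.892 = 36.203.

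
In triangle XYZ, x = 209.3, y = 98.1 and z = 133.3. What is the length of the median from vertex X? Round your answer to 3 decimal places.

Median from X: ½√(2·y² + 2·z² − x²) ≈ 52.389.

m_X ≈ 52.389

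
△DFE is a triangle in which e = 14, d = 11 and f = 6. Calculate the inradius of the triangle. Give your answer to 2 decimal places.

Semiperimeter s = (11 + 6 + 14)/2 = 15.5.
Heron's formula: area = √(15.5·4.5·9.5·1.5) ≈ 31.527.
Inradius = area/s = 31.527/15.5 ≈ 2.034.

2.03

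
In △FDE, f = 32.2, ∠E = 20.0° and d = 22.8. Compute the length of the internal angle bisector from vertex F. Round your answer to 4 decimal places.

By the law of cosines, e² = f² + d² − 2·f·d·cos E = 176.91, so e ≈ 13.301.
Law of cosines again: cos F = (d² + e² − f²)/(2·d·e) ≈ -0.56073, so ∠F ≈ 124.11°.
The bisector from F has length 2·d·e·cos(∠F/2)/(d+e) ≈ 7.8737.

t_F ≈ 7.8737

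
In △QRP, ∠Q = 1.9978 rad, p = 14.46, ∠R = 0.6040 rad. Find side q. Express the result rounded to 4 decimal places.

25.6084

The third angle is ∠P = π − ∠Q − ∠R = 0.5398 rad.
Law of sines: q = p·sin Q/sin P ≈ 25.608.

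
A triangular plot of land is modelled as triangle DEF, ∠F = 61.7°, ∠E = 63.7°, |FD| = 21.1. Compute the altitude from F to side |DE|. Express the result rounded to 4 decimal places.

The third angle is ∠D = 180° − ∠E − ∠F = 54.60°.
Law of sines: |EF| = |FD|·sin D/sin E ≈ 19.185.
Law of sines: |DE| = |FD|·sin F/sin E ≈ 20.723.
Area = ½·|FD|·|EF|·sin F ≈ 178.21.
The altitude from F has length 2·area/|DE| ≈ 17.199.

h_F ≈ 17.1992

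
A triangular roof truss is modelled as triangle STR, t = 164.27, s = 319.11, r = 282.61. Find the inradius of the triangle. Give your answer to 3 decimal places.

60.518

Semiperimeter p = (319.11 + 164.27 + 282.61)/2 = 383.
Heron's formula: area = √(383·63.885·218.72·100.38) ≈ 23178.
Inradius = area/p = 23178/383 ≈ 60.518.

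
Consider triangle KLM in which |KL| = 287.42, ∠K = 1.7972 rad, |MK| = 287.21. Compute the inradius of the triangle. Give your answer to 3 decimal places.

By the law of cosines, |LM|² = |MK|² + |KL|² − 2·|MK|·|KL|·cos K = 2.0216e+05, so |LM| ≈ 449.62.
Area = ½·|MK|·|KL|·sin K ≈ 40222.
Semiperimeter s = (449.62+287.21+287.42)/2 = 512.13.
Inradius = area/s = 40222/512.13 ≈ 78.538.

78.538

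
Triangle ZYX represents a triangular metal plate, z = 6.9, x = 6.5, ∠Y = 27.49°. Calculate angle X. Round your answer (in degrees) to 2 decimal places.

By the law of cosines, y² = x² + z² − 2·x·z·cos Y = 10.288, so y ≈ 3.2075.
Law of cosines again: cos X = (z² + y² − x²)/(2·z·y) ≈ 0.35352, so ∠X ≈ 69.30°.

∠X ≈ 69.30°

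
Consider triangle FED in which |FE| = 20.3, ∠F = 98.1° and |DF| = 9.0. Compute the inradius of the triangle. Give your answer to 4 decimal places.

By the law of cosines, |ED|² = |DF|² + |FE|² − 2·|DF|·|FE|·cos F = 544.58, so |ED| ≈ 23.336.
Area = ½·|DF|·|FE|·sin F ≈ 90.439.
Semiperimeter s = (23.336+9+20.3)/2 = 26.318.
Inradius = area/s = 90.439/26.318 ≈ 3.4364.

r ≈ 3.4364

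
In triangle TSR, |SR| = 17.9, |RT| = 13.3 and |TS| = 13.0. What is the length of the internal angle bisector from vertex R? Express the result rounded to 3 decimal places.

14.026

By the law of cosines, cos R = (|SR|² + |RT|² − |TS|²) / (2·|SR|·|RT|) ≈ 0.68950, so ∠R ≈ 46.41°.
The bisector from R has length 2·|SR|·|RT|·cos(∠R/2)/(|SR|+|RT|) ≈ 14.026.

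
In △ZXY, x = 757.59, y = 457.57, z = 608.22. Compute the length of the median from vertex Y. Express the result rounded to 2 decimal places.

647.76

Median from Y: ½√(2·z² + 2·x² − y²) ≈ 647.76.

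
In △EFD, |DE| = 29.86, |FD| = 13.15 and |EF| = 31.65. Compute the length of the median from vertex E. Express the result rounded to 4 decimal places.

Median from E: ½√(2·|DE|² + 2·|EF|² − |FD|²) ≈ 30.057.

m_E ≈ 30.0573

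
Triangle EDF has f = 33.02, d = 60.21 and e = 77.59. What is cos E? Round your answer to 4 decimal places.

By the law of cosines, cos E = (d² + f² − e²) / (2·d·f) ≈ -0.32811, so ∠E ≈ 109.15°.

cos E ≈ -0.3281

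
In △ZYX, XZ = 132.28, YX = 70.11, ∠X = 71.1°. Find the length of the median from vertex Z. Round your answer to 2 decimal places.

By the law of cosines, ZY² = YX² + XZ² − 2·YX·XZ·cos X = 16405, so ZY ≈ 128.08.
Median from Z: ½√(2·XZ² + 2·ZY² − YX²) ≈ 125.39.

m_Z ≈ 125.39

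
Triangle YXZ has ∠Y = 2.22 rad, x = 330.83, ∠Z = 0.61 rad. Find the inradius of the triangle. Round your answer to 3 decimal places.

The third angle is ∠X = π − ∠Z − ∠Y = 0.312 rad.
Law of sines: y = x·sin Y/sin X ≈ 859.59.
Law of sines: z = x·sin Z/sin X ≈ 618.19.
Area = ½·x·y·sin Z ≈ 81455.
Semiperimeter s = (859.59+330.83+618.19)/2 = 904.3.
Inradius = area/s = 81455/904.3 ≈ 90.075.

r ≈ 90.075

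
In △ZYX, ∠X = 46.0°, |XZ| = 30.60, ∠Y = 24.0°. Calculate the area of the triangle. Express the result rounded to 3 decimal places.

The third angle is ∠Z = 180° − ∠Y − ∠X = 110.00°.
Law of sines: |YX| = |XZ|·sin Z/sin Y ≈ 70.696.
Law of sines: |ZY| = |XZ|·sin X/sin Y ≈ 54.118.
Area = ½·|XZ|·|YX|·sin X ≈ 778.07.

area ≈ 778.071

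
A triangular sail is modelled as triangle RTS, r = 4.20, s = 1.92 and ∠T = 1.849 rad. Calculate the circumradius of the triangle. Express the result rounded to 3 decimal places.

2.639

By the law of cosines, t² = s² + r² − 2·s·r·cos T = 25.756, so t ≈ 5.075.
Area = ½·s·r·sin T ≈ 3.877.
Circumradius = t/(2 sin T) ≈ 2.639.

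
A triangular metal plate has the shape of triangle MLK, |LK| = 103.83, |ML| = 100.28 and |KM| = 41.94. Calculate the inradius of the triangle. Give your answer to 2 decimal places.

Semiperimeter s = (103.83 + 41.94 + 100.28)/2 = 123.02.
Heron's formula: area = √(123.02·19.195·81.085·22.745) ≈ 2086.9.
Inradius = area/s = 2086.9/123.02 ≈ 16.963.

16.96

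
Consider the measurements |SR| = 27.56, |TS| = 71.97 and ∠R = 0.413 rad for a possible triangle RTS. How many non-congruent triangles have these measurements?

|SR|·sin R = 27.56·sin(0.413 rad) ≈ 11.06.
Since |TS| ≥ |SR|, exactly one triangle exists.

1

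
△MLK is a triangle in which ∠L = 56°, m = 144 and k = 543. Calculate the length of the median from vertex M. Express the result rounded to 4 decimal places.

m_M ≈ 506.2693

By the law of cosines, l² = k² + m² − 2·k·m·cos L = 2.2814e+05, so l ≈ 477.64.
Median from M: ½√(2·l² + 2·k² − m²) ≈ 506.27.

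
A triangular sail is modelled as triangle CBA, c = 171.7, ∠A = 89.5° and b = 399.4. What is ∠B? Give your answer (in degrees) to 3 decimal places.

67.160

By the law of cosines, a² = c² + b² − 2·c·b·cos A = 1.878e+05, so a ≈ 433.36.
Law of cosines again: cos B = (a² + c² − b²)/(2·a·c) ≈ 0.38816, so ∠B ≈ 67.16°.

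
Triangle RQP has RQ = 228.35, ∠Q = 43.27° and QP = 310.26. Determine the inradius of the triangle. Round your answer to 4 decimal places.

64.6380

By the law of cosines, PR² = RQ² + QP² − 2·RQ·QP·cos Q = 45232, so PR ≈ 212.68.
Area = ½·RQ·QP·sin Q ≈ 24281.
Semiperimeter s = (310.26+212.68+228.35)/2 = 375.64.
Inradius = area/s = 24281/375.64 ≈ 64.638.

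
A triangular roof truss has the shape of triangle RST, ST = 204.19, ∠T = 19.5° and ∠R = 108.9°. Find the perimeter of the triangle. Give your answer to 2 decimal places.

The third angle is ∠S = 180° − ∠T − ∠R = 51.60°.
Law of sines: TR = ST·sin S/sin R ≈ 169.14.
Law of sines: RS = ST·sin T/sin R ≈ 72.044.
Semiperimeter s = (204.19+169.14+72.044)/2 = 222.69.
Perimeter = 204.19 + 169.14 + 72.044 = 445.38.

perimeter ≈ 445.38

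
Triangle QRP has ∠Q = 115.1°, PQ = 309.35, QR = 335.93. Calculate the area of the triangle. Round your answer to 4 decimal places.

47053.3301

Area = ½·PQ·QR·sin Q ≈ 47053.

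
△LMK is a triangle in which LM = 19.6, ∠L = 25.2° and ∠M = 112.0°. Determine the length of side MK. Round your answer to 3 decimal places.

The third angle is ∠K = 180° − ∠L − ∠M = 42.80°.
Law of sines: MK = LM·sin L/sin K ≈ 12.283.

12.283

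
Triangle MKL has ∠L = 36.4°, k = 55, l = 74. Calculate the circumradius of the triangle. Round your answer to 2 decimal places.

Law of sines: sin K = k·sin L/l ≈ 0.44105.
Since l ≥ k, only the acute value applies: ∠K ≈ 26.17°.
Then ∠M = 180° − ∠L − ∠K ≈ 117.43°.
Law of sines gives m = l·sin M/sin L ≈ 110.68.
Circumradius = l/(2 sin L) ≈ 62.351.

R ≈ 62.35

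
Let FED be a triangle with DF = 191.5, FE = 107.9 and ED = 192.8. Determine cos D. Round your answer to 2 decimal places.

By the law of cosines, cos D = (ED² + DF² − FE²) / (2·ED·DF) ≈ 0.84236, so ∠D ≈ 32.61°.

0.84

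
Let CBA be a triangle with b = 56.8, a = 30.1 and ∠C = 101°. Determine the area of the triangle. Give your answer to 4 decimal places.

area ≈ 839.1342

Area = ½·b·a·sin C ≈ 839.13.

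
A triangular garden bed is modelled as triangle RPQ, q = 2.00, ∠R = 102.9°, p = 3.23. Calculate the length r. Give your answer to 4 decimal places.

By the law of cosines, r² = p² + q² − 2·p·q·cos R = 17.317, so r ≈ 4.1614.

4.1614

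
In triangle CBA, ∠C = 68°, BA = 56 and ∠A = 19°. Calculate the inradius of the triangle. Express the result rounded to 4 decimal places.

8.0870

The third angle is ∠B = 180° − ∠A − ∠C = 93.00°.
Law of sines: AC = BA·sin B/sin C ≈ 60.315.
Law of sines: CB = BA·sin A/sin C ≈ 19.664.
Area = ½·BA·AC·sin A ≈ 549.83.
Semiperimeter s = (56+60.315+19.664)/2 = 67.989.
Inradius = area/s = 549.83/67.989 ≈ 8.087.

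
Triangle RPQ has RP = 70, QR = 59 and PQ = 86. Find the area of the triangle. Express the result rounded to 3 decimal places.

Semiperimeter s = (86 + 59 + 70)/2 = 107.5.
Heron's formula: area = √(107.5·21.5·48.5·37.5) ≈ 2050.3.

2050.265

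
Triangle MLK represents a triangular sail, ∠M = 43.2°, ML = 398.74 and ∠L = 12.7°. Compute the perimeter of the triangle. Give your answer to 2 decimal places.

The third angle is ∠K = 180° − ∠M − ∠L = 124.10°.
Law of sines: LK = ML·sin M/sin K ≈ 329.63.
Law of sines: KM = ML·sin L/sin K ≈ 105.86.
Semiperimeter s = (329.63+105.86+398.74)/2 = 417.12.
Perimeter = 329.63 + 105.86 + 398.74 = 834.24.

834.24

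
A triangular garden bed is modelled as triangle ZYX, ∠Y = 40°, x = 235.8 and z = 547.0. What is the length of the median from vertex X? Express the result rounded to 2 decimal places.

m_X ≈ 462.93

By the law of cosines, y² = x² + z² − 2·x·z·cos Y = 1.572e+05, so y ≈ 396.48.
Median from X: ½√(2·z² + 2·y² − x²) ≈ 462.93.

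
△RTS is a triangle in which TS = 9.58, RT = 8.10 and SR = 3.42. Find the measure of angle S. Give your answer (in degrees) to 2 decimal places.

∠S ≈ 54.70°

By the law of cosines, cos S = (TS² + SR² − RT²) / (2·TS·SR) ≈ 0.57782, so ∠S ≈ 54.70°.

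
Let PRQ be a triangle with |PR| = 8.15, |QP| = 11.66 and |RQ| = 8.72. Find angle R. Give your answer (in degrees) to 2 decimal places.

87.38

By the law of cosines, cos R = (|PR|² + |RQ|² − |QP|²) / (2·|PR|·|RQ|) ≈ 0.04577, so ∠R ≈ 87.38°.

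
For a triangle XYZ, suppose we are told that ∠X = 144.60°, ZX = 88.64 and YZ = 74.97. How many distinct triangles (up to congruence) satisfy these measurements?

0

ZX·sin X = 88.64·sin(144.60°) ≈ 51.35.
Since ∠X is not acute, a triangle exists only if YZ > ZX; here YZ ≤ ZX, so there is no triangle.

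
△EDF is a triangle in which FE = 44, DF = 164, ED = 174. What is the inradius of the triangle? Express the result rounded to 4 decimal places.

18.7953

Semiperimeter s = (164 + 44 + 174)/2 = 191.
Heron's formula: area = √(191·27·147·17) ≈ 3589.9.
Inradius = area/s = 3589.9/191 ≈ 18.795.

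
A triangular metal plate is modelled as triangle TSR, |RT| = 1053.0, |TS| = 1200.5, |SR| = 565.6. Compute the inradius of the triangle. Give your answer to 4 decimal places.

Semiperimeter s = (565.6 + 1053 + 1200.5)/2 = 1409.5.
Heron's formula: area = √(1409.5·843.95·356.55·209.05) ≈ 2.9777e+05.
Inradius = area/s = 2.9777e+05/1409.5 ≈ 211.25.

r ≈ 211.2533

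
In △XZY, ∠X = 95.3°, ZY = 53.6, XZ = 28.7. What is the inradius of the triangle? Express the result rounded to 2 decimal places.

Law of sines: sin Y = XZ·sin X/ZY ≈ 0.53316.
Since ZY ≥ XZ, only the acute value applies: ∠Y ≈ 32.22°.
Then ∠Z = 180° − ∠X − ∠Y ≈ 52.48°.
Law of sines gives YX = ZY·sin Z/sin X ≈ 42.695.
Area = ½·ZY·XZ·sin Z ≈ 610.06.
Semiperimeter s = (53.6+42.695+28.7)/2 = 62.498.
Inradius = area/s = 610.06/62.498 ≈ 9.7613.

9.76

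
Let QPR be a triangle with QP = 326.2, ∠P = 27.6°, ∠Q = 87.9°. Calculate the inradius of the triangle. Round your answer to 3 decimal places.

The third angle is ∠R = 180° − ∠Q − ∠P = 64.50°.
Law of sines: PR = QP·sin Q/sin R ≈ 361.16.
Law of sines: RQ = QP·sin P/sin R ≈ 167.44.
Area = ½·QP·PR·sin P ≈ 27291.
Semiperimeter s = (361.16+167.44+326.2)/2 = 427.4.
Inradius = area/s = 27291/427.4 ≈ 63.853.

r ≈ 63.853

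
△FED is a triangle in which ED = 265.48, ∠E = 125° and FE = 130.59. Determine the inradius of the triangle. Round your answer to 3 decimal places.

r ≈ 37.721

By the law of cosines, DF² = FE² + ED² − 2·FE·ED·cos E = 1.273e+05, so DF ≈ 356.8.
Area = ½·FE·ED·sin E ≈ 14200.
Semiperimeter s = (265.48+356.8+130.59)/2 = 376.43.
Inradius = area/s = 14200/376.43 ≈ 37.721.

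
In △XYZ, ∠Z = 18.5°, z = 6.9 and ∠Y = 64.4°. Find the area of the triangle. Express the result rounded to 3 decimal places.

The third angle is ∠X = 180° − ∠Y − ∠Z = 97.10°.
Law of sines: x = z·sin X/sin Z ≈ 21.579.
Law of sines: y = z·sin Y/sin Z ≈ 19.611.
Area = ½·z·x·sin Y ≈ 67.139.

area ≈ 67.139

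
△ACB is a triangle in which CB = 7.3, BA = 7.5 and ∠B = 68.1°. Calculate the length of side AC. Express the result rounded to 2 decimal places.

8.29

By the law of cosines, AC² = CB² + BA² − 2·CB·BA·cos B = 68.698, so AC ≈ 8.2884.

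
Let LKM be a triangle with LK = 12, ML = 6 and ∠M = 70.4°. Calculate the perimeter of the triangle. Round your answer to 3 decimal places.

Law of sines: sin K = ML·sin M/LK ≈ 0.47103.
Since LK ≥ ML, only the acute value applies: ∠K ≈ 28.10°.
Then ∠L = 180° − ∠M − ∠K ≈ 81.50°.
Law of sines gives KM = LK·sin L/sin M ≈ 12.598.
Semiperimeter s = (12.598+6+12)/2 = 15.299.
Perimeter = 12.598 + 6 + 12 = 30.598.

30.598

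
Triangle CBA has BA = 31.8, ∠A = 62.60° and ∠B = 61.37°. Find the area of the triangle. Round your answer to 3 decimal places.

area ≈ 475.096

The third angle is ∠C = 180° − ∠B − ∠A = 56.03°.
Law of sines: AC = BA·sin B/sin C ≈ 33.656.
Law of sines: CB = BA·sin A/sin C ≈ 34.043.
Area = ½·BA·AC·sin A ≈ 475.1.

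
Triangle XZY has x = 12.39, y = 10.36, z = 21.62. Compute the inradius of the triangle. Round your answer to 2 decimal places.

Semiperimeter s = (12.39 + 21.62 + 10.36)/2 = 22.185.
Heron's formula: area = √(22.185·9.795·0.565·11.825) ≈ 38.103.
Inradius = area/s = 38.103/22.185 ≈ 1.7175.

r ≈ 1.72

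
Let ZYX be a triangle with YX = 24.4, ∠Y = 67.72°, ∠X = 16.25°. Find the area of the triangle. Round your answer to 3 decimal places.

area ≈ 77.509

The third angle is ∠Z = 180° − ∠Y − ∠X = 96.03°.
Law of sines: XZ = YX·sin Y/sin Z ≈ 22.704.
Law of sines: ZY = YX·sin X/sin Z ≈ 6.8658.
Area = ½·YX·XZ·sin X ≈ 77.509.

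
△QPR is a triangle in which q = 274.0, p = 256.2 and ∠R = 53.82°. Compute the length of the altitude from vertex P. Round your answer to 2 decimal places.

By the law of cosines, r² = q² + p² − 2·q·p·cos R = 57834, so r ≈ 240.49.
Area = ½·q·p·sin R ≈ 28331.
The altitude from P has length 2·area/p ≈ 221.16.

h_P ≈ 221.16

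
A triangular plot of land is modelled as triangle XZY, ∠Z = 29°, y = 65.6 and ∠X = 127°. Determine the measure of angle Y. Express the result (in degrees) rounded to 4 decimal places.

24.0000

The third angle is ∠Y = 180° − ∠X − ∠Z = 24.00°.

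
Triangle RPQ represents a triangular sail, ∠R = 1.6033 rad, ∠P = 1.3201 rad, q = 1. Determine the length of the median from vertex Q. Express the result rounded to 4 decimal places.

4.5192

The third angle is ∠Q = π − ∠R − ∠P = 0.2182 rad.
Law of sines: r = q·sin R/sin Q ≈ 4.6172.
Law of sines: p = q·sin P/sin Q ≈ 4.4753.
Median from Q: ½√(2·r² + 2·p² − q²) ≈ 4.5192.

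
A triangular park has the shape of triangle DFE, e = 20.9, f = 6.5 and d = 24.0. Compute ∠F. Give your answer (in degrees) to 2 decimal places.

By the law of cosines, cos F = (e² + d² − f²) / (2·e·d) ≈ 0.96746, so ∠F ≈ 14.66°.

∠F ≈ 14.66°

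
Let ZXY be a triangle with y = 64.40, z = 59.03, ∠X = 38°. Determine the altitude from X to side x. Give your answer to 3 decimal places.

By the law of cosines, x² = y² + z² − 2·y·z·cos X = 1640.6, so x ≈ 40.504.
Area = ½·y·z·sin X ≈ 1170.2.
The altitude from X has length 2·area/x ≈ 57.783.

h_X ≈ 57.783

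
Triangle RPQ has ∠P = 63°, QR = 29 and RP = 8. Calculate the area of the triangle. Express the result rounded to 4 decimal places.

113.1302

Law of sines: sin Q = RP·sin P/QR ≈ 0.24579.
Since QR ≥ RP, only the acute value applies: ∠Q ≈ 14.23°.
Then ∠R = 180° − ∠P − ∠Q ≈ 102.77°.
Law of sines gives PQ = QR·sin R/sin P ≈ 31.742.
Area = ½·QR·RP·sin R ≈ 113.13.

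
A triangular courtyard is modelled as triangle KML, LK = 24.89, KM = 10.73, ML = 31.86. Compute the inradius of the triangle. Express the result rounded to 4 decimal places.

r ≈ 3.3685

Semiperimeter s = (31.86 + 24.89 + 10.73)/2 = 33.74.
Heron's formula: area = √(33.74·1.88·8.85·23.01) ≈ 113.65.
Inradius = area/s = 113.65/33.74 ≈ 3.3685.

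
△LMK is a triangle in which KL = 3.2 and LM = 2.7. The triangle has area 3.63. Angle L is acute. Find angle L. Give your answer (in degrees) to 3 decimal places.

∠L ≈ 57.169°

From area = ½·KL·LM·sin L, we get sin L = 2·area/(KL·LM) ≈ 0.84028.
Taking the acute solution, ∠L ≈ 57.17°.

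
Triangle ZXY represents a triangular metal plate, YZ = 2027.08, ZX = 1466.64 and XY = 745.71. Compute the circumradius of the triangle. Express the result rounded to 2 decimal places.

R ≈ 1320.39

By the law of cosines, cos Z = (YZ² + ZX² − XY²) / (2·YZ·ZX) ≈ 0.95930, so ∠Z ≈ 16.40°.
Circumradius = XY/(2 sin Z) ≈ 1320.4.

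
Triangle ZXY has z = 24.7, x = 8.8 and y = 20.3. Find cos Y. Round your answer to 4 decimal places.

cos Y ≈ 0.6336

By the law of cosines, cos Y = (z² + x² − y²) / (2·z·x) ≈ 0.63360, so ∠Y ≈ 50.68°.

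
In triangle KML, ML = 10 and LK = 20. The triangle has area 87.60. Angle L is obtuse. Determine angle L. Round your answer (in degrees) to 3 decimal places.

118.836

From area = ½·ML·LK·sin L, we get sin L = 2·area/(ML·LK) ≈ 0.87600.
Taking the obtuse solution, ∠L ≈ 118.84°.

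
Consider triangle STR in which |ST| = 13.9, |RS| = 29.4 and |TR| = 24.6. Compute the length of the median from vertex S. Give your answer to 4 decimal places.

Median from S: ½√(2·|RS|² + 2·|ST|² − |TR|²) ≈ 19.429.

19.4292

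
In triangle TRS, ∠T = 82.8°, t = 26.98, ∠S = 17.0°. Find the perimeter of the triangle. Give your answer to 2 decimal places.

61.73

The third angle is ∠R = 180° − ∠S − ∠T = 80.20°.
Law of sines: r = t·sin R/sin T ≈ 26.798.
Law of sines: s = t·sin S/sin T ≈ 7.9509.
Semiperimeter p = (26.98+26.798+7.9509)/2 = 30.864.
Perimeter = 26.98 + 26.798 + 7.9509 = 61.728.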